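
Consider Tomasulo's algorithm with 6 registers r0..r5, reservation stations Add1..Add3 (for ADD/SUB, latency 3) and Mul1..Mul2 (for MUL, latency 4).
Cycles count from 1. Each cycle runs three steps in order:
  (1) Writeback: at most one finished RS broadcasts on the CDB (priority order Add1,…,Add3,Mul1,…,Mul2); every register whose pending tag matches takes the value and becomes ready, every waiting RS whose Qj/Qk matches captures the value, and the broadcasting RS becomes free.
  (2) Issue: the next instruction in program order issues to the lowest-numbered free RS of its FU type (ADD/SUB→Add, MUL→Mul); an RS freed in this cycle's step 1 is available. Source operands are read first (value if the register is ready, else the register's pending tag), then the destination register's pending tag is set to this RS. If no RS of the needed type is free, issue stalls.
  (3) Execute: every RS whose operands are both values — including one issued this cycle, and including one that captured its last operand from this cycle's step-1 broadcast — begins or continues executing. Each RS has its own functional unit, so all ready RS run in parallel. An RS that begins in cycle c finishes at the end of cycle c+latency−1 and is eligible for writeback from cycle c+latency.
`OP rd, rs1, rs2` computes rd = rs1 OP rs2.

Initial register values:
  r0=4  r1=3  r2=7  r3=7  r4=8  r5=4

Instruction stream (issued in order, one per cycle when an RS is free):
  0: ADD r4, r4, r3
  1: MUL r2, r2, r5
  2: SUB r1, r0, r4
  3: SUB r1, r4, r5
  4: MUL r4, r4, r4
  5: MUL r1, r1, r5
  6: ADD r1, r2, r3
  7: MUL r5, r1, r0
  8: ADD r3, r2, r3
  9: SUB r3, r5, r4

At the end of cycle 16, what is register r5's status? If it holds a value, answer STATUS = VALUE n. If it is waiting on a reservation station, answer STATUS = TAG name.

STATUS = VALUE 140

cycle 1: issue ADD r4<-Add1 // r0:4,r1:3,r2:7,r3:7,r4:Add1,r5:4
cycle 2: issue MUL r2<-Mul1 // r0:4,r1:3,r2:Mul1,r3:7,r4:Add1,r5:4
cycle 3: issue SUB r1<-Add2 // r0:4,r1:Add2,r2:Mul1,r3:7,r4:Add1,r5:4
cycle 4: CDB Add1=15; issue SUB r1<-Add1 // r0:4,r1:Add1,r2:Mul1,r3:7,r4:15,r5:4
cycle 5: issue MUL r4<-Mul2 // r0:4,r1:Add1,r2:Mul1,r3:7,r4:Mul2,r5:4
cycle 6: CDB Mul1=28; issue MUL r1<-Mul1 // r0:4,r1:Mul1,r2:28,r3:7,r4:Mul2,r5:4
cycle 7: CDB Add1=11; issue ADD r1<-Add1 // r0:4,r1:Add1,r2:28,r3:7,r4:Mul2,r5:4
cycle 8: CDB Add2=-11; stall // r0:4,r1:Add1,r2:28,r3:7,r4:Mul2,r5:4
cycle 9: CDB Mul2=225; issue MUL r5<-Mul2 // r0:4,r1:Add1,r2:28,r3:7,r4:225,r5:Mul2
cycle 10: CDB Add1=35; issue ADD r3<-Add1 // r0:4,r1:35,r2:28,r3:Add1,r4:225,r5:Mul2
cycle 11: CDB Mul1=44; issue SUB r3<-Add2 // r0:4,r1:35,r2:28,r3:Add2,r4:225,r5:Mul2
cycle 12: - // r0:4,r1:35,r2:28,r3:Add2,r4:225,r5:Mul2
cycle 13: CDB Add1=35 // r0:4,r1:35,r2:28,r3:Add2,r4:225,r5:Mul2
cycle 14: CDB Mul2=140 // r0:4,r1:35,r2:28,r3:Add2,r4:225,r5:140
cycle 15: - // r0:4,r1:35,r2:28,r3:Add2,r4:225,r5:140
cycle 16: - // r0:4,r1:35,r2:28,r3:Add2,r4:225,r5:140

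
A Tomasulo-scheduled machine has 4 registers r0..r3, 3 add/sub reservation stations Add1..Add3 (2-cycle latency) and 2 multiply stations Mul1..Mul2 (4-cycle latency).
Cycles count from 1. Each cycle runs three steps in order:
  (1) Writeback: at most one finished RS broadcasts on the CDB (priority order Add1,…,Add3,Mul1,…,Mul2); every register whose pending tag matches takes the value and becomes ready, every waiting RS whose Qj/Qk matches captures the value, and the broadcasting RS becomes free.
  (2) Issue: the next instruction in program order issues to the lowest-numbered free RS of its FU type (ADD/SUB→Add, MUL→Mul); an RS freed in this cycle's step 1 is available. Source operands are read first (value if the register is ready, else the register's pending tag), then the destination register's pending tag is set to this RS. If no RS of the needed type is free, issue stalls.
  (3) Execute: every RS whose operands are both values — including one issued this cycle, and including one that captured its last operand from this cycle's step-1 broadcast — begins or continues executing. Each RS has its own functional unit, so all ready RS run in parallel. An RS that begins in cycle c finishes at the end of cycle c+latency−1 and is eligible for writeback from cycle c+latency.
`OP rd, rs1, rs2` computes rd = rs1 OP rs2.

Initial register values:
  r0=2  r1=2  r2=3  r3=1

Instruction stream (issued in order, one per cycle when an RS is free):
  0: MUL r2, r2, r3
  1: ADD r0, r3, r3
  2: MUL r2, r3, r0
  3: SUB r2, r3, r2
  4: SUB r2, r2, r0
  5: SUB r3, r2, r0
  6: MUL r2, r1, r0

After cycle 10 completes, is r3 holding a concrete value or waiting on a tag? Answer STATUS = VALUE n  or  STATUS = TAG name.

STATUS = TAG Add3

c1: issue MUL r2<-Mul1 | r0:2,r1:2,r2:Mul1,r3:1
c2: issue ADD r0<-Add1 | r0:Add1,r1:2,r2:Mul1,r3:1
c3: issue MUL r2<-Mul2 | r0:Add1,r1:2,r2:Mul2,r3:1
c4: CDB Add1=2; issue SUB r2<-Add1 | r0:2,r1:2,r2:Add1,r3:1
c5: CDB Mul1=3; issue SUB r2<-Add2 | r0:2,r1:2,r2:Add2,r3:1
c6: issue SUB r3<-Add3 | r0:2,r1:2,r2:Add2,r3:Add3
c7: issue MUL r2<-Mul1 | r0:2,r1:2,r2:Mul1,r3:Add3
c8: CDB Mul2=2 | r0:2,r1:2,r2:Mul1,r3:Add3
c9: - | r0:2,r1:2,r2:Mul1,r3:Add3
c10: CDB Add1=-1 | r0:2,r1:2,r2:Mul1,r3:Add3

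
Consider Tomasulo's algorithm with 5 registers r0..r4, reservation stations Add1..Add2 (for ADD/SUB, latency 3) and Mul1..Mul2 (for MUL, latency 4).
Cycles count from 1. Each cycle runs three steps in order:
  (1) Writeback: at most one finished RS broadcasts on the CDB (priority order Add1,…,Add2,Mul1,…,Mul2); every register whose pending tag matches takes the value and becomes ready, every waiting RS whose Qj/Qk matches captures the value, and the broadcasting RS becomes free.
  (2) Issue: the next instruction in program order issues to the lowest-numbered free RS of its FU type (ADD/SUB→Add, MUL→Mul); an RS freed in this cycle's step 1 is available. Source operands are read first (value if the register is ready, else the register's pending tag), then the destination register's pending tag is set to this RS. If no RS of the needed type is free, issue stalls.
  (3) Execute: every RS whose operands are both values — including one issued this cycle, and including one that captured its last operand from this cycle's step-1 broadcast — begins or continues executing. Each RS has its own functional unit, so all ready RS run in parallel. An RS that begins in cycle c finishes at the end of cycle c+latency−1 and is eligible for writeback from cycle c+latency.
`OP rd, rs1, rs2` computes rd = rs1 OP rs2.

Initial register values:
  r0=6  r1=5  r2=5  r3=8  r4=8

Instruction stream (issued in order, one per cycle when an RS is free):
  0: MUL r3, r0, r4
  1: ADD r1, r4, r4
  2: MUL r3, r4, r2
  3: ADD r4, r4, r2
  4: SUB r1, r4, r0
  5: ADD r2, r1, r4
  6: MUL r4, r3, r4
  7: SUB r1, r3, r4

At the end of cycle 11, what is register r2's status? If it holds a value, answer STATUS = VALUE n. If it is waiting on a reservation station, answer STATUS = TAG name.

c1: issue MUL r3<-Mul1 | r0:6,r1:5,r2:5,r3:Mul1,r4:8
c2: issue ADD r1<-Add1 | r0:6,r1:Add1,r2:5,r3:Mul1,r4:8
c3: issue MUL r3<-Mul2 | r0:6,r1:Add1,r2:5,r3:Mul2,r4:8
c4: issue ADD r4<-Add2 | r0:6,r1:Add1,r2:5,r3:Mul2,r4:Add2
c5: CDB Add1=16; issue SUB r1<-Add1 | r0:6,r1:Add1,r2:5,r3:Mul2,r4:Add2
c6: CDB Mul1=48; stall | r0:6,r1:Add1,r2:5,r3:Mul2,r4:Add2
c7: CDB Add2=13; issue ADD r2<-Add2 | r0:6,r1:Add1,r2:Add2,r3:Mul2,r4:13
c8: CDB Mul2=40; issue MUL r4<-Mul1 | r0:6,r1:Add1,r2:Add2,r3:40,r4:Mul1
c9: stall | r0:6,r1:Add1,r2:Add2,r3:40,r4:Mul1
c10: CDB Add1=7; issue SUB r1<-Add1 | r0:6,r1:Add1,r2:Add2,r3:40,r4:Mul1
c11: - | r0:6,r1:Add1,r2:Add2,r3:40,r4:Mul1

STATUS = TAG Add2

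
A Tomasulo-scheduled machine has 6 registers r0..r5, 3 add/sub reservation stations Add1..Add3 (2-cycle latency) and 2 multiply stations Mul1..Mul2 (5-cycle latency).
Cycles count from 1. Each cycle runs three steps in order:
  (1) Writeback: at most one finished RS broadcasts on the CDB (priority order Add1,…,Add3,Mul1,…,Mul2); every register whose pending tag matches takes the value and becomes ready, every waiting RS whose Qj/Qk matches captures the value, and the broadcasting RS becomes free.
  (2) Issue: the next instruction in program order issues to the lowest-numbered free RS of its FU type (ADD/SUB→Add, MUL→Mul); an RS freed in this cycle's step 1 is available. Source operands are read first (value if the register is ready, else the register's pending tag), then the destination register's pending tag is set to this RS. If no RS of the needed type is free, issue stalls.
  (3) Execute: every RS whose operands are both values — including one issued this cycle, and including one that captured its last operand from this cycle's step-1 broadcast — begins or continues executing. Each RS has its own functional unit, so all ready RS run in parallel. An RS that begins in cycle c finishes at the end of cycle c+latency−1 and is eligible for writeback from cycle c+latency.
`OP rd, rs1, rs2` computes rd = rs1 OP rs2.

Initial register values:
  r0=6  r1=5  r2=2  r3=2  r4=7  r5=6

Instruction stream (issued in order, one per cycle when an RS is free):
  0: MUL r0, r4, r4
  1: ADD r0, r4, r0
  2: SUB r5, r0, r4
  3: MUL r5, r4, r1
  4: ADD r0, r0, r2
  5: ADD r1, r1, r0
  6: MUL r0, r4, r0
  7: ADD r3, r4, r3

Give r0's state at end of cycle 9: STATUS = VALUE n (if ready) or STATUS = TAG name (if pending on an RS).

STATUS = TAG Mul1

c1: issue MUL r0<-Mul1 | r0:Mul1,r1:5,r2:2,r3:2,r4:7,r5:6
c2: issue ADD r0<-Add1 | r0:Add1,r1:5,r2:2,r3:2,r4:7,r5:6
c3: issue SUB r5<-Add2 | r0:Add1,r1:5,r2:2,r3:2,r4:7,r5:Add2
c4: issue MUL r5<-Mul2 | r0:Add1,r1:5,r2:2,r3:2,r4:7,r5:Mul2
c5: issue ADD r0<-Add3 | r0:Add3,r1:5,r2:2,r3:2,r4:7,r5:Mul2
c6: CDB Mul1=49; stall | r0:Add3,r1:5,r2:2,r3:2,r4:7,r5:Mul2
c7: stall | r0:Add3,r1:5,r2:2,r3:2,r4:7,r5:Mul2
c8: CDB Add1=56; issue ADD r1<-Add1 | r0:Add3,r1:Add1,r2:2,r3:2,r4:7,r5:Mul2
c9: CDB Mul2=35; issue MUL r0<-Mul1 | r0:Mul1,r1:Add1,r2:2,r3:2,r4:7,r5:35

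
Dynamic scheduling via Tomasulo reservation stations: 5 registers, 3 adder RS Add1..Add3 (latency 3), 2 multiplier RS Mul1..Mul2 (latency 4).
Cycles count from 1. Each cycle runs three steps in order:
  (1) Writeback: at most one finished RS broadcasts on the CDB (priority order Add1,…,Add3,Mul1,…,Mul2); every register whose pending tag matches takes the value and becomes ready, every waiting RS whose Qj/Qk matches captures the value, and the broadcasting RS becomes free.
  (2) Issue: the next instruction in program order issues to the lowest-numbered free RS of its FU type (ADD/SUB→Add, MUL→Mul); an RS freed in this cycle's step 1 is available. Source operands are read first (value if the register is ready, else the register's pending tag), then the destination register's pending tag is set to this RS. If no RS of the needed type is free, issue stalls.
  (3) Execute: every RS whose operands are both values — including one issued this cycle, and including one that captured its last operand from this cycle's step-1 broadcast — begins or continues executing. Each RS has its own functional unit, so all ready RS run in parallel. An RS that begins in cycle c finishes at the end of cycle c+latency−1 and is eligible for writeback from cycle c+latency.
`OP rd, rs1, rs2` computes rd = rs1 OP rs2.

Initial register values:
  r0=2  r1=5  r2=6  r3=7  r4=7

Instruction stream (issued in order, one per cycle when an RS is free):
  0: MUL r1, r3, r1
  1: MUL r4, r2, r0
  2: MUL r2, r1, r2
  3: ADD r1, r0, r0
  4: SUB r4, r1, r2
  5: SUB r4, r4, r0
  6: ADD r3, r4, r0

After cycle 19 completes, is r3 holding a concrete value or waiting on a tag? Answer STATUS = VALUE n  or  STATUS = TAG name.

STATUS = VALUE -206

c1: issue MUL r1<-Mul1 | r0:2,r1:Mul1,r2:6,r3:7,r4:7
c2: issue MUL r4<-Mul2 | r0:2,r1:Mul1,r2:6,r3:7,r4:Mul2
c3: stall | r0:2,r1:Mul1,r2:6,r3:7,r4:Mul2
c4: stall | r0:2,r1:Mul1,r2:6,r3:7,r4:Mul2
c5: CDB Mul1=35; issue MUL r2<-Mul1 | r0:2,r1:35,r2:Mul1,r3:7,r4:Mul2
c6: CDB Mul2=12; issue ADD r1<-Add1 | r0:2,r1:Add1,r2:Mul1,r3:7,r4:12
c7: issue SUB r4<-Add2 | r0:2,r1:Add1,r2:Mul1,r3:7,r4:Add2
c8: issue SUB r4<-Add3 | r0:2,r1:Add1,r2:Mul1,r3:7,r4:Add3
c9: CDB Add1=4; issue ADD r3<-Add1 | r0:2,r1:4,r2:Mul1,r3:Add1,r4:Add3
c10: CDB Mul1=210 | r0:2,r1:4,r2:210,r3:Add1,r4:Add3
c11: - | r0:2,r1:4,r2:210,r3:Add1,r4:Add3
c12: - | r0:2,r1:4,r2:210,r3:Add1,r4:Add3
c13: CDB Add2=-206 | r0:2,r1:4,r2:210,r3:Add1,r4:Add3
c14: - | r0:2,r1:4,r2:210,r3:Add1,r4:Add3
c15: - | r0:2,r1:4,r2:210,r3:Add1,r4:Add3
c16: CDB Add3=-208 | r0:2,r1:4,r2:210,r3:Add1,r4:-208
c17: - | r0:2,r1:4,r2:210,r3:Add1,r4:-208
c18: - | r0:2,r1:4,r2:210,r3:Add1,r4:-208
c19: CDB Add1=-206 | r0:2,r1:4,r2:210,r3:-206,r4:-208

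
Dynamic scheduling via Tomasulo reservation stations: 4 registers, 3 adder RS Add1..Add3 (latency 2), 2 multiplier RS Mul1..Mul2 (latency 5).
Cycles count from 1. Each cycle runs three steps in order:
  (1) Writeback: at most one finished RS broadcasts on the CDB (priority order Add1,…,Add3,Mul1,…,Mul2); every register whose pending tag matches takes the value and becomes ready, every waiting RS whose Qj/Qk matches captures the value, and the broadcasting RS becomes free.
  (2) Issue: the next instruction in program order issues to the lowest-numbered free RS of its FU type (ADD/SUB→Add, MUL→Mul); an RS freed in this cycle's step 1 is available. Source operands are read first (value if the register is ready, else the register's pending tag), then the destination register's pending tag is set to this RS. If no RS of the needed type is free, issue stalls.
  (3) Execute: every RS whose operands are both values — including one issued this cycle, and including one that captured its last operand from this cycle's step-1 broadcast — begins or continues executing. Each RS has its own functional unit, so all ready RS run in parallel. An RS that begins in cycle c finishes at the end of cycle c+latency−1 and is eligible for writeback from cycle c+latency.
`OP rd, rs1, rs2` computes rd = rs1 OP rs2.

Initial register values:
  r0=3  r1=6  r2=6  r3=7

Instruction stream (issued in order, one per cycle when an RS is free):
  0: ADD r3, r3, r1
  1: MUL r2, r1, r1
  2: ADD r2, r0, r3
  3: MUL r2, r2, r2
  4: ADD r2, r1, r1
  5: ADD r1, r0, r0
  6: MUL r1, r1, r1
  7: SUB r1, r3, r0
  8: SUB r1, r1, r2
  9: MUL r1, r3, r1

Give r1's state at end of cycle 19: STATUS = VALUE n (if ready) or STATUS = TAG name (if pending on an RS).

c1: issue ADD r3<-Add1 | r0:3,r1:6,r2:6,r3:Add1
c2: issue MUL r2<-Mul1 | r0:3,r1:6,r2:Mul1,r3:Add1
c3: CDB Add1=13; issue ADD r2<-Add1 | r0:3,r1:6,r2:Add1,r3:13
c4: issue MUL r2<-Mul2 | r0:3,r1:6,r2:Mul2,r3:13
c5: CDB Add1=16; issue ADD r2<-Add1 | r0:3,r1:6,r2:Add1,r3:13
c6: issue ADD r1<-Add2 | r0:3,r1:Add2,r2:Add1,r3:13
c7: CDB Add1=12; stall | r0:3,r1:Add2,r2:12,r3:13
c8: CDB Add2=6; stall | r0:3,r1:6,r2:12,r3:13
c9: CDB Mul1=36; issue MUL r1<-Mul1 | r0:3,r1:Mul1,r2:12,r3:13
c10: CDB Mul2=256; issue SUB r1<-Add1 | r0:3,r1:Add1,r2:12,r3:13
c11: issue SUB r1<-Add2 | r0:3,r1:Add2,r2:12,r3:13
c12: CDB Add1=10; issue MUL r1<-Mul2 | r0:3,r1:Mul2,r2:12,r3:13
c13: - | r0:3,r1:Mul2,r2:12,r3:13
c14: CDB Add2=-2 | r0:3,r1:Mul2,r2:12,r3:13
c15: CDB Mul1=36 | r0:3,r1:Mul2,r2:12,r3:13
c16: - | r0:3,r1:Mul2,r2:12,r3:13
c17: - | r0:3,r1:Mul2,r2:12,r3:13
c18: - | r0:3,r1:Mul2,r2:12,r3:13
c19: CDB Mul2=-26 | r0:3,r1:-26,r2:12,r3:13

STATUS = VALUE -26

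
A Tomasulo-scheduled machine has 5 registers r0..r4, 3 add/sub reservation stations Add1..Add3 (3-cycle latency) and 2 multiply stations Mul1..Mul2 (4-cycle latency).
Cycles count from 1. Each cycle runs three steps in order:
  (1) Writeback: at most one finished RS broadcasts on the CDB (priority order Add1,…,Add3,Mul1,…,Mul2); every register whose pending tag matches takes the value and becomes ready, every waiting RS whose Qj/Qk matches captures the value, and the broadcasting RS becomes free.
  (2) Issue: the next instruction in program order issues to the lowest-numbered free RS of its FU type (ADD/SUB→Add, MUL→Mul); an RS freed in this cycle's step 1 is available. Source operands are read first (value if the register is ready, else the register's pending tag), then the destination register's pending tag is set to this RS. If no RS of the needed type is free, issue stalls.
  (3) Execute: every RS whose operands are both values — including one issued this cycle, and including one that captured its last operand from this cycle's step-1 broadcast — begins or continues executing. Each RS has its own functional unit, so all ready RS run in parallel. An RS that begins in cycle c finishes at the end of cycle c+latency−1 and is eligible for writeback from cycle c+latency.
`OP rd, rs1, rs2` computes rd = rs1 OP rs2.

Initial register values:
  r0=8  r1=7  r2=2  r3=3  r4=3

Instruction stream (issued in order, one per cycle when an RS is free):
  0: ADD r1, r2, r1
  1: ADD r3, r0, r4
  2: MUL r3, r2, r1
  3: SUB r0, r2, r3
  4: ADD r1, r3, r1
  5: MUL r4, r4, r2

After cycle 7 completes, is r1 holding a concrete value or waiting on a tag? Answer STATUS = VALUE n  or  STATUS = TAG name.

  c1: issue ADD r1<-Add1  regs: r0:8,r1:Add1,r2:2,r3:3,r4:3
  c2: issue ADD r3<-Add2  regs: r0:8,r1:Add1,r2:2,r3:Add2,r4:3
  c3: issue MUL r3<-Mul1  regs: r0:8,r1:Add1,r2:2,r3:Mul1,r4:3
  c4: CDB Add1=9; issue SUB r0<-Add1  regs: r0:Add1,r1:9,r2:2,r3:Mul1,r4:3
  c5: CDB Add2=11; issue ADD r1<-Add2  regs: r0:Add1,r1:Add2,r2:2,r3:Mul1,r4:3
  c6: issue MUL r4<-Mul2  regs: r0:Add1,r1:Add2,r2:2,r3:Mul1,r4:Mul2
  c7: -  regs: r0:Add1,r1:Add2,r2:2,r3:Mul1,r4:Mul2

STATUS = TAG Add2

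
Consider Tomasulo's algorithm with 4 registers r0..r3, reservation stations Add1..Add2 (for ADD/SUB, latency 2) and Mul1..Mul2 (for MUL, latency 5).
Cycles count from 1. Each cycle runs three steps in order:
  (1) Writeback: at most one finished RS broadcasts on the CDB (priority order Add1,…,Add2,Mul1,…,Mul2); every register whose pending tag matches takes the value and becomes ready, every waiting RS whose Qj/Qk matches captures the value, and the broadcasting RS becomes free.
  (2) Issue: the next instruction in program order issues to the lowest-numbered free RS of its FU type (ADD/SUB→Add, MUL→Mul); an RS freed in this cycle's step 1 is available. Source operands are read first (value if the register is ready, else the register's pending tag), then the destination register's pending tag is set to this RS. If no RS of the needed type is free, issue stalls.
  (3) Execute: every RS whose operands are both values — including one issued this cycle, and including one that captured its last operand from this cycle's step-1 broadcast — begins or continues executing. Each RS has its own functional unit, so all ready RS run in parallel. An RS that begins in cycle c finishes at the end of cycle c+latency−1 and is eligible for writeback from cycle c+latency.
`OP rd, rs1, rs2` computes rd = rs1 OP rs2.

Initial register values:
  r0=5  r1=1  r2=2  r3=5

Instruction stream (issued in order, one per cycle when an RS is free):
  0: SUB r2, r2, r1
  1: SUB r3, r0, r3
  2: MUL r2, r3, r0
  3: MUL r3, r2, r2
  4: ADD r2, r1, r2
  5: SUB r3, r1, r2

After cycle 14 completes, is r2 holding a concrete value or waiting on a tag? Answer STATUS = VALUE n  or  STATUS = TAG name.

STATUS = VALUE 1

  c1: issue SUB r2<-Add1  regs: r0:5,r1:1,r2:Add1,r3:5
  c2: issue SUB r3<-Add2  regs: r0:5,r1:1,r2:Add1,r3:Add2
  c3: CDB Add1=1; issue MUL r2<-Mul1  regs: r0:5,r1:1,r2:Mul1,r3:Add2
  c4: CDB Add2=0; issue MUL r3<-Mul2  regs: r0:5,r1:1,r2:Mul1,r3:Mul2
  c5: issue ADD r2<-Add1  regs: r0:5,r1:1,r2:Add1,r3:Mul2
  c6: issue SUB r3<-Add2  regs: r0:5,r1:1,r2:Add1,r3:Add2
  c7: -  regs: r0:5,r1:1,r2:Add1,r3:Add2
  c8: -  regs: r0:5,r1:1,r2:Add1,r3:Add2
  c9: CDB Mul1=0  regs: r0:5,r1:1,r2:Add1,r3:Add2
  c10: -  regs: r0:5,r1:1,r2:Add1,r3:Add2
  c11: CDB Add1=1  regs: r0:5,r1:1,r2:1,r3:Add2
  c12: -  regs: r0:5,r1:1,r2:1,r3:Add2
  c13: CDB Add2=0  regs: r0:5,r1:1,r2:1,r3:0
  c14: CDB Mul2=0  regs: r0:5,r1:1,r2:1,r3:0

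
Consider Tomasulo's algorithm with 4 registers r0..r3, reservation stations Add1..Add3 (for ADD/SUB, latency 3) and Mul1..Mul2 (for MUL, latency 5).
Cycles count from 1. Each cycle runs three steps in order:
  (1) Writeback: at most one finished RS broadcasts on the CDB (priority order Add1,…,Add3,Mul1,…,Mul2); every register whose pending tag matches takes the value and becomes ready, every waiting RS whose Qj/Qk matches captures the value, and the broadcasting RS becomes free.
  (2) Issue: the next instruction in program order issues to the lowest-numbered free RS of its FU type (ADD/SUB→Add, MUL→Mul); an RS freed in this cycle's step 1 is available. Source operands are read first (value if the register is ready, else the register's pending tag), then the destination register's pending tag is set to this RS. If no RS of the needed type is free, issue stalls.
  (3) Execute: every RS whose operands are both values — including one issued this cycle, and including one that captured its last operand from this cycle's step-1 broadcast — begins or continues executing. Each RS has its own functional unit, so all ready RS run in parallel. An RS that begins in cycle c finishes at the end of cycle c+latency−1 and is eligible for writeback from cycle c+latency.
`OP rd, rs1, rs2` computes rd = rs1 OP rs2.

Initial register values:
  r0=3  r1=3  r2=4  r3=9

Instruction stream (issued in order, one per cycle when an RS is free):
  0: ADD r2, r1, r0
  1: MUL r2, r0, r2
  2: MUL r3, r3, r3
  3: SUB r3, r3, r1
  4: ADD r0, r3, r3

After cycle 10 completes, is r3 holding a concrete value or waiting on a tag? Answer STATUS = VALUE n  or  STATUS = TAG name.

STATUS = TAG Add1

cycle 1: issue ADD r2<-Add1 // r0:3,r1:3,r2:Add1,r3:9
cycle 2: issue MUL r2<-Mul1 // r0:3,r1:3,r2:Mul1,r3:9
cycle 3: issue MUL r3<-Mul2 // r0:3,r1:3,r2:Mul1,r3:Mul2
cycle 4: CDB Add1=6; issue SUB r3<-Add1 // r0:3,r1:3,r2:Mul1,r3:Add1
cycle 5: issue ADD r0<-Add2 // r0:Add2,r1:3,r2:Mul1,r3:Add1
cycle 6: - // r0:Add2,r1:3,r2:Mul1,r3:Add1
cycle 7: - // r0:Add2,r1:3,r2:Mul1,r3:Add1
cycle 8: CDB Mul2=81 // r0:Add2,r1:3,r2:Mul1,r3:Add1
cycle 9: CDB Mul1=18 // r0:Add2,r1:3,r2:18,r3:Add1
cycle 10: - // r0:Add2,r1:3,r2:18,r3:Add1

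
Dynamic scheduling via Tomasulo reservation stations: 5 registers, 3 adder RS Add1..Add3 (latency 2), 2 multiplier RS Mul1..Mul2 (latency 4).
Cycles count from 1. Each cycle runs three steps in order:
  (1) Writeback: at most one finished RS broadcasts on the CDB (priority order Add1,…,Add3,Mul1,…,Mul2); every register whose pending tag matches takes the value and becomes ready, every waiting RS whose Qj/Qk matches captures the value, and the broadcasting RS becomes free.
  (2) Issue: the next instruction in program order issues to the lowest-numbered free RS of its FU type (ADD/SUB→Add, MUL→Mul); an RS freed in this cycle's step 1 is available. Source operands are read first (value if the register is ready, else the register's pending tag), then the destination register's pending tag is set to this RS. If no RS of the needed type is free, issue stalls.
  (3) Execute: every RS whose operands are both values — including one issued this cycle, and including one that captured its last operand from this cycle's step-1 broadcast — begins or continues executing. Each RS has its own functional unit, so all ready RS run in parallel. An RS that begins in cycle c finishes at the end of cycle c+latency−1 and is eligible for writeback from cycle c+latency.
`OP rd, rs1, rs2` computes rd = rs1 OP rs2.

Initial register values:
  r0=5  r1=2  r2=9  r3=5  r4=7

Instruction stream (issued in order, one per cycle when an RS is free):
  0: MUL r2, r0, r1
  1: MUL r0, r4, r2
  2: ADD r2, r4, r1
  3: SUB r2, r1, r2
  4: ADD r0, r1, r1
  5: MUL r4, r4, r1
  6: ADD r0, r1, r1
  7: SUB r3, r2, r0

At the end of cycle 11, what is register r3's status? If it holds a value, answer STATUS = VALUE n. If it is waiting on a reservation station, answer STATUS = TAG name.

cycle 1: issue MUL r2<-Mul1 // r0:5,r1:2,r2:Mul1,r3:5,r4:7
cycle 2: issue MUL r0<-Mul2 // r0:Mul2,r1:2,r2:Mul1,r3:5,r4:7
cycle 3: issue ADD r2<-Add1 // r0:Mul2,r1:2,r2:Add1,r3:5,r4:7
cycle 4: issue SUB r2<-Add2 // r0:Mul2,r1:2,r2:Add2,r3:5,r4:7
cycle 5: CDB Add1=9; issue ADD r0<-Add1 // r0:Add1,r1:2,r2:Add2,r3:5,r4:7
cycle 6: CDB Mul1=10; issue MUL r4<-Mul1 // r0:Add1,r1:2,r2:Add2,r3:5,r4:Mul1
cycle 7: CDB Add1=4; issue ADD r0<-Add1 // r0:Add1,r1:2,r2:Add2,r3:5,r4:Mul1
cycle 8: CDB Add2=-7; issue SUB r3<-Add2 // r0:Add1,r1:2,r2:-7,r3:Add2,r4:Mul1
cycle 9: CDB Add1=4 // r0:4,r1:2,r2:-7,r3:Add2,r4:Mul1
cycle 10: CDB Mul1=14 // r0:4,r1:2,r2:-7,r3:Add2,r4:14
cycle 11: CDB Add2=-11 // r0:4,r1:2,r2:-7,r3:-11,r4:14

STATUS = VALUE -11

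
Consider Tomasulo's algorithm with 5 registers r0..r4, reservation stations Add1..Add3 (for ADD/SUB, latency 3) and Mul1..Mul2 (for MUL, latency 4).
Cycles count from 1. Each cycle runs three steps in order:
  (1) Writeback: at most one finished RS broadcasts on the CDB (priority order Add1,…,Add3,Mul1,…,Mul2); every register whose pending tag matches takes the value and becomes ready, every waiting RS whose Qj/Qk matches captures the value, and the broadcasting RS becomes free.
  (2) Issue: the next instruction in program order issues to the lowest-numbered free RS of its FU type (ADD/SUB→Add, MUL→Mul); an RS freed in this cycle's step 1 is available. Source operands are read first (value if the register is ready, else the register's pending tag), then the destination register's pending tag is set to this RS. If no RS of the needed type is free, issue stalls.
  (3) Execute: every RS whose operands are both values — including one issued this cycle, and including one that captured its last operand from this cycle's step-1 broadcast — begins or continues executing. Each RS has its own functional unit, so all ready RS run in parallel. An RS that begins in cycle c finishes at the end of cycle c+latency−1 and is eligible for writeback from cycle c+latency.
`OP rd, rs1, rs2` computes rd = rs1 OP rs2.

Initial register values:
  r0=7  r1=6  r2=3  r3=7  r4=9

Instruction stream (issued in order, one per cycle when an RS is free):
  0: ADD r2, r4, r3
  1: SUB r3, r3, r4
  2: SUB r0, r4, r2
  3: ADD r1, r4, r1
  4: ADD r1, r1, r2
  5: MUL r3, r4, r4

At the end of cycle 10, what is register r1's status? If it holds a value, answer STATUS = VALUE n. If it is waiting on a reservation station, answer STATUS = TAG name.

  c1: issue ADD r2<-Add1  regs: r0:7,r1:6,r2:Add1,r3:7,r4:9
  c2: issue SUB r3<-Add2  regs: r0:7,r1:6,r2:Add1,r3:Add2,r4:9
  c3: issue SUB r0<-Add3  regs: r0:Add3,r1:6,r2:Add1,r3:Add2,r4:9
  c4: CDB Add1=16; issue ADD r1<-Add1  regs: r0:Add3,r1:Add1,r2:16,r3:Add2,r4:9
  c5: CDB Add2=-2; issue ADD r1<-Add2  regs: r0:Add3,r1:Add2,r2:16,r3:-2,r4:9
  c6: issue MUL r3<-Mul1  regs: r0:Add3,r1:Add2,r2:16,r3:Mul1,r4:9
  c7: CDB Add1=15  regs: r0:Add3,r1:Add2,r2:16,r3:Mul1,r4:9
  c8: CDB Add3=-7  regs: r0:-7,r1:Add2,r2:16,r3:Mul1,r4:9
  c9: -  regs: r0:-7,r1:Add2,r2:16,r3:Mul1,r4:9
  c10: CDB Add2=31  regs: r0:-7,r1:31,r2:16,r3:Mul1,r4:9

STATUS = VALUE 31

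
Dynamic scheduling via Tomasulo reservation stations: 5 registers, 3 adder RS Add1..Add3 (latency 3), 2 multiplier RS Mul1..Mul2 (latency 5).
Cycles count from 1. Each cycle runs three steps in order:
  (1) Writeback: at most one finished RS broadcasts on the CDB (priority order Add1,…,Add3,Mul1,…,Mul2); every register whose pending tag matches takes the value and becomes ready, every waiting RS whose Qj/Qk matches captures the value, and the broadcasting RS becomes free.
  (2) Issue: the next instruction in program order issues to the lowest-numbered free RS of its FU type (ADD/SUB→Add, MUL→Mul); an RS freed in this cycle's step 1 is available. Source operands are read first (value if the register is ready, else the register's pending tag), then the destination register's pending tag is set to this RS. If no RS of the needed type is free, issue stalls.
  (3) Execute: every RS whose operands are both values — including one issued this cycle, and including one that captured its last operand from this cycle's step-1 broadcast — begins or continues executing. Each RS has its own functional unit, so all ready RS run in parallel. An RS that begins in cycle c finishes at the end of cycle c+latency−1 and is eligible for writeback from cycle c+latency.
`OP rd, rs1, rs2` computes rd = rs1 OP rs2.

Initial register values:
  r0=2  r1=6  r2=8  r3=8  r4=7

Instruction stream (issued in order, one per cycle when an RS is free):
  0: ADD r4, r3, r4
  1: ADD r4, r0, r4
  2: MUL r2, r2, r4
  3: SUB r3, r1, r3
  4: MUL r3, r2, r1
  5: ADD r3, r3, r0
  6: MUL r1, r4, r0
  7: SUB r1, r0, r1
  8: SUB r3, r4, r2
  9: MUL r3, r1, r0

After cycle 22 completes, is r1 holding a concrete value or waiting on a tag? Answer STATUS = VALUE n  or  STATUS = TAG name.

STATUS = VALUE -32

  c1: issue ADD r4<-Add1  regs: r0:2,r1:6,r2:8,r3:8,r4:Add1
  c2: issue ADD r4<-Add2  regs: r0:2,r1:6,r2:8,r3:8,r4:Add2
  c3: issue MUL r2<-Mul1  regs: r0:2,r1:6,r2:Mul1,r3:8,r4:Add2
  c4: CDB Add1=15; issue SUB r3<-Add1  regs: r0:2,r1:6,r2:Mul1,r3:Add1,r4:Add2
  c5: issue MUL r3<-Mul2  regs: r0:2,r1:6,r2:Mul1,r3:Mul2,r4:Add2
  c6: issue ADD r3<-Add3  regs: r0:2,r1:6,r2:Mul1,r3:Add3,r4:Add2
  c7: CDB Add1=-2; stall  regs: r0:2,r1:6,r2:Mul1,r3:Add3,r4:Add2
  c8: CDB Add2=17; stall  regs: r0:2,r1:6,r2:Mul1,r3:Add3,r4:17
  c9: stall  regs: r0:2,r1:6,r2:Mul1,r3:Add3,r4:17
  c10: stall  regs: r0:2,r1:6,r2:Mul1,r3:Add3,r4:17
  c11: stall  regs: r0:2,r1:6,r2:Mul1,r3:Add3,r4:17
  c12: stall  regs: r0:2,r1:6,r2:Mul1,r3:Add3,r4:17
  c13: CDB Mul1=136; issue MUL r1<-Mul1  regs: r0:2,r1:Mul1,r2:136,r3:Add3,r4:17
  c14: issue SUB r1<-Add1  regs: r0:2,r1:Add1,r2:136,r3:Add3,r4:17
  c15: issue SUB r3<-Add2  regs: r0:2,r1:Add1,r2:136,r3:Add2,r4:17
  c16: stall  regs: r0:2,r1:Add1,r2:136,r3:Add2,r4:17
  c17: stall  regs: r0:2,r1:Add1,r2:136,r3:Add2,r4:17
  c18: CDB Add2=-119; stall  regs: r0:2,r1:Add1,r2:136,r3:-119,r4:17
  c19: CDB Mul1=34; issue MUL r3<-Mul1  regs: r0:2,r1:Add1,r2:136,r3:Mul1,r4:17
  c20: CDB Mul2=816  regs: r0:2,r1:Add1,r2:136,r3:Mul1,r4:17
  c21: -  regs: r0:2,r1:Add1,r2:136,r3:Mul1,r4:17
  c22: CDB Add1=-32  regs: r0:2,r1:-32,r2:136,r3:Mul1,r4:17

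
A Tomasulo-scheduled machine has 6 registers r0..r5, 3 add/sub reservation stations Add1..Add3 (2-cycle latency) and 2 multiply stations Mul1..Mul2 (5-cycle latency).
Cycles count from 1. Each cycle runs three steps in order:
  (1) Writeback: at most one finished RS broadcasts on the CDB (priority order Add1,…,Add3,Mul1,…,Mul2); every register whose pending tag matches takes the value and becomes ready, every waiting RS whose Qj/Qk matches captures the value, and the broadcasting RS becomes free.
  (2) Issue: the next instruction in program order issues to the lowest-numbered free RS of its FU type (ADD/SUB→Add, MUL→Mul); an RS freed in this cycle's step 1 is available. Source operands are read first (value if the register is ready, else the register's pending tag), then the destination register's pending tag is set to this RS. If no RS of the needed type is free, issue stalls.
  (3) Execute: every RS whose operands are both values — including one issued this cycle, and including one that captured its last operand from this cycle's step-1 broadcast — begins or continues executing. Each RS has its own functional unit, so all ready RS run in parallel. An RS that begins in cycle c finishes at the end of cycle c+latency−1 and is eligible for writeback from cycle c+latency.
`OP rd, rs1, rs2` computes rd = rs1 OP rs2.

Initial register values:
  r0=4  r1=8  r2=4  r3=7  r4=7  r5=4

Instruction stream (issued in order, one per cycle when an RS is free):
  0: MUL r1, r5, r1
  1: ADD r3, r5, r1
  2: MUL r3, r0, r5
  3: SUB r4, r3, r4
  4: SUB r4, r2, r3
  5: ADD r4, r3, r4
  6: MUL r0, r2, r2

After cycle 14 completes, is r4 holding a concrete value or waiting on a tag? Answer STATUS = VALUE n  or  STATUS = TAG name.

STATUS = VALUE 4

  c1: issue MUL r1<-Mul1  regs: r0:4,r1:Mul1,r2:4,r3:7,r4:7,r5:4
  c2: issue ADD r3<-Add1  regs: r0:4,r1:Mul1,r2:4,r3:Add1,r4:7,r5:4
  c3: issue MUL r3<-Mul2  regs: r0:4,r1:Mul1,r2:4,r3:Mul2,r4:7,r5:4
  c4: issue SUB r4<-Add2  regs: r0:4,r1:Mul1,r2:4,r3:Mul2,r4:Add2,r5:4
  c5: issue SUB r4<-Add3  regs: r0:4,r1:Mul1,r2:4,r3:Mul2,r4:Add3,r5:4
  c6: CDB Mul1=32; stall  regs: r0:4,r1:32,r2:4,r3:Mul2,r4:Add3,r5:4
  c7: stall  regs: r0:4,r1:32,r2:4,r3:Mul2,r4:Add3,r5:4
  c8: CDB Add1=36; issue ADD r4<-Add1  regs: r0:4,r1:32,r2:4,r3:Mul2,r4:Add1,r5:4
  c9: CDB Mul2=16; issue MUL r0<-Mul1  regs: r0:Mul1,r1:32,r2:4,r3:16,r4:Add1,r5:4
  c10: -  regs: r0:Mul1,r1:32,r2:4,r3:16,r4:Add1,r5:4
  c11: CDB Add2=9  regs: r0:Mul1,r1:32,r2:4,r3:16,r4:Add1,r5:4
  c12: CDB Add3=-12  regs: r0:Mul1,r1:32,r2:4,r3:16,r4:Add1,r5:4
  c13: -  regs: r0:Mul1,r1:32,r2:4,r3:16,r4:Add1,r5:4
  c14: CDB Add1=4  regs: r0:Mul1,r1:32,r2:4,r3:16,r4:4,r5:4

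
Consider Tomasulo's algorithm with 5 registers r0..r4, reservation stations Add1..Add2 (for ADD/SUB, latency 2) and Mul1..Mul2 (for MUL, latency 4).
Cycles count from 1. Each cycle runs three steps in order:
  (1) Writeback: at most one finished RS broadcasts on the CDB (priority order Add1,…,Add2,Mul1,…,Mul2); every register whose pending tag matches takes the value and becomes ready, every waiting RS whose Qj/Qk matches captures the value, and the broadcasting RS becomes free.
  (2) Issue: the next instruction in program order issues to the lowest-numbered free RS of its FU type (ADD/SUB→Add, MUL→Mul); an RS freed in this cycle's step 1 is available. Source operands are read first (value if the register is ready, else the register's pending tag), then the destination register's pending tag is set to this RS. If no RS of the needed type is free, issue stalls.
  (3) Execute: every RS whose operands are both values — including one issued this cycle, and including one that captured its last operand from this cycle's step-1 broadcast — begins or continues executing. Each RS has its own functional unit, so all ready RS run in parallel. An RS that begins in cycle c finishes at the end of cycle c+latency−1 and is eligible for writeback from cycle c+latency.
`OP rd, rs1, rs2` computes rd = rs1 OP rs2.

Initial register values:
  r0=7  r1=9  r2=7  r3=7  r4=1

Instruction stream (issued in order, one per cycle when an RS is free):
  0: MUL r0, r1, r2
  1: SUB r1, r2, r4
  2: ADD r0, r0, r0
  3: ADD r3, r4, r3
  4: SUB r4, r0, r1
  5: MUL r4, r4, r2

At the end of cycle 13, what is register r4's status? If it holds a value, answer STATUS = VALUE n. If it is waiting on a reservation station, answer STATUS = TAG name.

STATUS = VALUE 840

  c1: issue MUL r0<-Mul1  regs: r0:Mul1,r1:9,r2:7,r3:7,r4:1
  c2: issue SUB r1<-Add1  regs: r0:Mul1,r1:Add1,r2:7,r3:7,r4:1
  c3: issue ADD r0<-Add2  regs: r0:Add2,r1:Add1,r2:7,r3:7,r4:1
  c4: CDB Add1=6; issue ADD r3<-Add1  regs: r0:Add2,r1:6,r2:7,r3:Add1,r4:1
  c5: CDB Mul1=63; stall  regs: r0:Add2,r1:6,r2:7,r3:Add1,r4:1
  c6: CDB Add1=8; issue SUB r4<-Add1  regs: r0:Add2,r1:6,r2:7,r3:8,r4:Add1
  c7: CDB Add2=126; issue MUL r4<-Mul1  regs: r0:126,r1:6,r2:7,r3:8,r4:Mul1
  c8: -  regs: r0:126,r1:6,r2:7,r3:8,r4:Mul1
  c9: CDB Add1=120  regs: r0:126,r1:6,r2:7,r3:8,r4:Mul1
  c10: -  regs: r0:126,r1:6,r2:7,r3:8,r4:Mul1
  c11: -  regs: r0:126,r1:6,r2:7,r3:8,r4:Mul1
  c12: -  regs: r0:126,r1:6,r2:7,r3:8,r4:Mul1
  c13: CDB Mul1=840  regs: r0:126,r1:6,r2:7,r3:8,r4:840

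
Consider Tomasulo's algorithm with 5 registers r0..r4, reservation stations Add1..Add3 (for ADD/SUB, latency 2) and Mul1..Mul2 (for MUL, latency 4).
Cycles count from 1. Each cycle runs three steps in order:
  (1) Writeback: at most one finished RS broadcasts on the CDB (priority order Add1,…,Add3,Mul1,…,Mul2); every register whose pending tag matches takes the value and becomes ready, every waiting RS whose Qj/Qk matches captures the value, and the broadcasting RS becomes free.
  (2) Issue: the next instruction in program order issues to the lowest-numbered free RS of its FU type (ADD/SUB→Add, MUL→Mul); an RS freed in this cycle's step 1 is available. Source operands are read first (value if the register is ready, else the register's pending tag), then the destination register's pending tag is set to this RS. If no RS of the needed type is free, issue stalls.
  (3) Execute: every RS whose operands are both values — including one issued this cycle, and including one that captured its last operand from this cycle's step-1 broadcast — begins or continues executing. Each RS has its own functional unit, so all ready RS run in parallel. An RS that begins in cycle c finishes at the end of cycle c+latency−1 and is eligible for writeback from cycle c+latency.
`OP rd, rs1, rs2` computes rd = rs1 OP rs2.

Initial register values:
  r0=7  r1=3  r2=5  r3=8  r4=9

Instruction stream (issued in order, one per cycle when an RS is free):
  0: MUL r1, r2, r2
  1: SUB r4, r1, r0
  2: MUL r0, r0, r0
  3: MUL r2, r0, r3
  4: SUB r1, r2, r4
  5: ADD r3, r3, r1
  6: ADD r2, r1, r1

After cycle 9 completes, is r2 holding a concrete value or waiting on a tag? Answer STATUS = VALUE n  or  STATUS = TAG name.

STATUS = TAG Add3

cycle 1: issue MUL r1<-Mul1 // r0:7,r1:Mul1,r2:5,r3:8,r4:9
cycle 2: issue SUB r4<-Add1 // r0:7,r1:Mul1,r2:5,r3:8,r4:Add1
cycle 3: issue MUL r0<-Mul2 // r0:Mul2,r1:Mul1,r2:5,r3:8,r4:Add1
cycle 4: stall // r0:Mul2,r1:Mul1,r2:5,r3:8,r4:Add1
cycle 5: CDB Mul1=25; issue MUL r2<-Mul1 // r0:Mul2,r1:25,r2:Mul1,r3:8,r4:Add1
cycle 6: issue SUB r1<-Add2 // r0:Mul2,r1:Add2,r2:Mul1,r3:8,r4:Add1
cycle 7: CDB Add1=18; issue ADD r3<-Add1 // r0:Mul2,r1:Add2,r2:Mul1,r3:Add1,r4:18
cycle 8: CDB Mul2=49; issue ADD r2<-Add3 // r0:49,r1:Add2,r2:Add3,r3:Add1,r4:18
cycle 9: - // r0:49,r1:Add2,r2:Add3,r3:Add1,r4:18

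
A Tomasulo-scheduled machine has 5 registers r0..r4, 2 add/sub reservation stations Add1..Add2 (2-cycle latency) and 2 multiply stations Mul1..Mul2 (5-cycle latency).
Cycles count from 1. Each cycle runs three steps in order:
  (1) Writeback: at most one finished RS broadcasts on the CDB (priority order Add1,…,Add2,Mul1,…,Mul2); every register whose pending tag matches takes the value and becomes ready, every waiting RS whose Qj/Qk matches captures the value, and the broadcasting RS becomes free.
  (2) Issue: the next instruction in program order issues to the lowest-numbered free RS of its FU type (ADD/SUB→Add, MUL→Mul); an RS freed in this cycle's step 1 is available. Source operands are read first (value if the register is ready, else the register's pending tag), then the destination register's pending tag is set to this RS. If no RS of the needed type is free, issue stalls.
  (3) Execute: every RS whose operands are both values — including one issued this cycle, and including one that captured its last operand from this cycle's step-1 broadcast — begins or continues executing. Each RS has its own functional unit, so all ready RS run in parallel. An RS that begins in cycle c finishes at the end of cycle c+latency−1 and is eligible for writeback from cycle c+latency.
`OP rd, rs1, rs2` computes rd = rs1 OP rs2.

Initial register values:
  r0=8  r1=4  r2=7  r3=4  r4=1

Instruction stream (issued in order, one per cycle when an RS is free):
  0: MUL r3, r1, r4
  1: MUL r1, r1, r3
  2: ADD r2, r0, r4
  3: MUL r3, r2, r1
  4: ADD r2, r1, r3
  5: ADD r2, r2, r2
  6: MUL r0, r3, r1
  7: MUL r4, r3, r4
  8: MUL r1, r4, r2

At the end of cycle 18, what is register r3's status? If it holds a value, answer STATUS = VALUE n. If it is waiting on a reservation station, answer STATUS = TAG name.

c1: issue MUL r3<-Mul1 | r0:8,r1:4,r2:7,r3:Mul1,r4:1
c2: issue MUL r1<-Mul2 | r0:8,r1:Mul2,r2:7,r3:Mul1,r4:1
c3: issue ADD r2<-Add1 | r0:8,r1:Mul2,r2:Add1,r3:Mul1,r4:1
c4: stall | r0:8,r1:Mul2,r2:Add1,r3:Mul1,r4:1
c5: CDB Add1=9; stall | r0:8,r1:Mul2,r2:9,r3:Mul1,r4:1
c6: CDB Mul1=4; issue MUL r3<-Mul1 | r0:8,r1:Mul2,r2:9,r3:Mul1,r4:1
c7: issue ADD r2<-Add1 | r0:8,r1:Mul2,r2:Add1,r3:Mul1,r4:1
c8: issue ADD r2<-Add2 | r0:8,r1:Mul2,r2:Add2,r3:Mul1,r4:1
c9: stall | r0:8,r1:Mul2,r2:Add2,r3:Mul1,r4:1
c10: stall | r0:8,r1:Mul2,r2:Add2,r3:Mul1,r4:1
c11: CDB Mul2=16; issue MUL r0<-Mul2 | r0:Mul2,r1:16,r2:Add2,r3:Mul1,r4:1
c12: stall | r0:Mul2,r1:16,r2:Add2,r3:Mul1,r4:1
c13: stall | r0:Mul2,r1:16,r2:Add2,r3:Mul1,r4:1
c14: stall | r0:Mul2,r1:16,r2:Add2,r3:Mul1,r4:1
c15: stall | r0:Mul2,r1:16,r2:Add2,r3:Mul1,r4:1
c16: CDB Mul1=144; issue MUL r4<-Mul1 | r0:Mul2,r1:16,r2:Add2,r3:144,r4:Mul1
c17: stall | r0:Mul2,r1:16,r2:Add2,r3:144,r4:Mul1
c18: CDB Add1=160; stall | r0:Mul2,r1:16,r2:Add2,r3:144,r4:Mul1

STATUS = VALUE 144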